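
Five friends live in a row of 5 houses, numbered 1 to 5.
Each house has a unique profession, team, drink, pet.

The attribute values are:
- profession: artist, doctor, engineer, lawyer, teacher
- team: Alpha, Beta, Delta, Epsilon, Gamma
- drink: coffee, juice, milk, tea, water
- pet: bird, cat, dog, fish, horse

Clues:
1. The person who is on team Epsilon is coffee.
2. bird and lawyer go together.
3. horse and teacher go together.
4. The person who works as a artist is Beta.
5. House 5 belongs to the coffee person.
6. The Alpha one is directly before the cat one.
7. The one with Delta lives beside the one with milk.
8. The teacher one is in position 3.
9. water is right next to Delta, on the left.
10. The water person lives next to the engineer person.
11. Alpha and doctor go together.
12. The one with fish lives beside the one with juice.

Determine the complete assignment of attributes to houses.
Solution:

House | Profession | Team | Drink | Pet
---------------------------------------
  1   | doctor | Alpha | water | fish
  2   | engineer | Delta | juice | cat
  3   | teacher | Gamma | milk | horse
  4   | artist | Beta | tea | dog
  5   | lawyer | Epsilon | coffee | bird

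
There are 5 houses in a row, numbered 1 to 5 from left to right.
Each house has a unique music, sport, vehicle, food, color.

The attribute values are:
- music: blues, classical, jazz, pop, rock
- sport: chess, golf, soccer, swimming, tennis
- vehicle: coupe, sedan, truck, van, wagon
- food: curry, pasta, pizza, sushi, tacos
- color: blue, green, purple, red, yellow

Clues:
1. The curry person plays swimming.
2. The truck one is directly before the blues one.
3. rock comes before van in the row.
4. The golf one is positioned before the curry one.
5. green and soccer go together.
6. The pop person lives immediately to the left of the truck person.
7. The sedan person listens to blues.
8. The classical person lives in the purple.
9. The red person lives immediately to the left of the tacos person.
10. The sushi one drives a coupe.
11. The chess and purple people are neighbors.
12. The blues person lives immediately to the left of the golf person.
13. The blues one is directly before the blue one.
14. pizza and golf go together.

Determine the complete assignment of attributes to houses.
Solution:

House | Music | Sport | Vehicle | Food | Color
----------------------------------------------
  1   | pop | chess | coupe | sushi | red
  2   | classical | tennis | truck | tacos | purple
  3   | blues | soccer | sedan | pasta | green
  4   | rock | golf | wagon | pizza | blue
  5   | jazz | swimming | van | curry | yellow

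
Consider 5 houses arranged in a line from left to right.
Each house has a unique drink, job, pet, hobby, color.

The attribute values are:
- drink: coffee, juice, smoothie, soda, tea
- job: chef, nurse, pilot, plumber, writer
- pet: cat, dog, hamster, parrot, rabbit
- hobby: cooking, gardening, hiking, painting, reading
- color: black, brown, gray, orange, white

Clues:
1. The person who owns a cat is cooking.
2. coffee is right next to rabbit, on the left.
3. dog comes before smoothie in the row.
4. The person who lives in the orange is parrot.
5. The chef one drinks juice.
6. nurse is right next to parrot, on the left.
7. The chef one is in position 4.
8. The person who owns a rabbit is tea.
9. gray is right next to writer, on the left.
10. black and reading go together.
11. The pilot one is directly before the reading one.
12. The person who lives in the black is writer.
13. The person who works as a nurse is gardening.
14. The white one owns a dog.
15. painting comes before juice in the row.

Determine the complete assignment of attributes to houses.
Solution:

House | Drink | Job | Pet | Hobby | Color
-----------------------------------------
  1   | coffee | pilot | hamster | painting | gray
  2   | tea | writer | rabbit | reading | black
  3   | soda | nurse | dog | gardening | white
  4   | juice | chef | parrot | hiking | orange
  5   | smoothie | plumber | cat | cooking | brown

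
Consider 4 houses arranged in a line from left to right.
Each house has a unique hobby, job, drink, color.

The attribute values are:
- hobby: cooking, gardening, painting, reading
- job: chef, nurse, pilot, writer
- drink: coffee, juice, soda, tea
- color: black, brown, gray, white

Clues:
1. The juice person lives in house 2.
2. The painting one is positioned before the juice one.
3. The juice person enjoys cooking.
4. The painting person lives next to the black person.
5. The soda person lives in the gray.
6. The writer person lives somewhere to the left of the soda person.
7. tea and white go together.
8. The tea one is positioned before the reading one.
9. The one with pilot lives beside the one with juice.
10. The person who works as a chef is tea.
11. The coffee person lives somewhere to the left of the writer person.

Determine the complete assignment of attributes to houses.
Solution:

House | Hobby | Job | Drink | Color
-----------------------------------
  1   | painting | pilot | coffee | brown
  2   | cooking | writer | juice | black
  3   | gardening | chef | tea | white
  4   | reading | nurse | soda | gray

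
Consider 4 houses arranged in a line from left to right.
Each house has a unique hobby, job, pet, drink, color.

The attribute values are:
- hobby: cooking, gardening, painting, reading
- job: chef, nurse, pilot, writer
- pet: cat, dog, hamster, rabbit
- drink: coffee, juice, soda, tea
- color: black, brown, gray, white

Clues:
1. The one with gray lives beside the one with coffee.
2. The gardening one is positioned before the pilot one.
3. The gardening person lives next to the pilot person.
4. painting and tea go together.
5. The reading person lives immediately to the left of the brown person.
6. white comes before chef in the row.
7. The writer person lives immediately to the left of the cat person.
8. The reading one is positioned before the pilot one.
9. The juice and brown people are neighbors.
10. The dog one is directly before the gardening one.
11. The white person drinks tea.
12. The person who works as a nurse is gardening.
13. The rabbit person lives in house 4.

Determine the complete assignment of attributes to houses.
Solution:

House | Hobby | Job | Pet | Drink | Color
-----------------------------------------
  1   | reading | writer | dog | juice | gray
  2   | gardening | nurse | cat | coffee | brown
  3   | painting | pilot | hamster | tea | white
  4   | cooking | chef | rabbit | soda | black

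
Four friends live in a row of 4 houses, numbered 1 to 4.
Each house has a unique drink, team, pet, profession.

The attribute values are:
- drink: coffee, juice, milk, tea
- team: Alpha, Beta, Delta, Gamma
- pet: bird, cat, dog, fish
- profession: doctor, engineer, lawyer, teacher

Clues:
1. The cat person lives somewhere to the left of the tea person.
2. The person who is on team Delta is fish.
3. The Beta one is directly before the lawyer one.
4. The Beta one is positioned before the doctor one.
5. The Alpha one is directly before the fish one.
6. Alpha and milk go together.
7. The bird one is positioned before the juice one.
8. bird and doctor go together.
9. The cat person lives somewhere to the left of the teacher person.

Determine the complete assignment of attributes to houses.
Solution:

House | Drink | Team | Pet | Profession
---------------------------------------
  1   | coffee | Beta | cat | engineer
  2   | tea | Gamma | dog | lawyer
  3   | milk | Alpha | bird | doctor
  4   | juice | Delta | fish | teacher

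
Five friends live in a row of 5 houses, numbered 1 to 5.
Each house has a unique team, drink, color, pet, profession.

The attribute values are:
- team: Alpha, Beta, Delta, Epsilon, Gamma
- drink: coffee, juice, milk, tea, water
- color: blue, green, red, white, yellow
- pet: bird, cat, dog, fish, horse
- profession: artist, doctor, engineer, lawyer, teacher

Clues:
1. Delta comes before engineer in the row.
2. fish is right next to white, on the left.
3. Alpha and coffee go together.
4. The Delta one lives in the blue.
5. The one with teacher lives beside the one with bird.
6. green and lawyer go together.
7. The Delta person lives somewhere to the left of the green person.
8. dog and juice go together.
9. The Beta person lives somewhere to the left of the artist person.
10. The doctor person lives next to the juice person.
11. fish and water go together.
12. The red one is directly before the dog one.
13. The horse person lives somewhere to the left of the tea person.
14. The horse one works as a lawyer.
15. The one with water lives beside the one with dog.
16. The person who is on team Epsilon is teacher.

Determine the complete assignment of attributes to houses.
Solution:

House | Team | Drink | Color | Pet | Profession
-----------------------------------------------
  1   | Beta | water | red | fish | doctor
  2   | Epsilon | juice | white | dog | teacher
  3   | Delta | milk | blue | bird | artist
  4   | Alpha | coffee | green | horse | lawyer
  5   | Gamma | tea | yellow | cat | engineer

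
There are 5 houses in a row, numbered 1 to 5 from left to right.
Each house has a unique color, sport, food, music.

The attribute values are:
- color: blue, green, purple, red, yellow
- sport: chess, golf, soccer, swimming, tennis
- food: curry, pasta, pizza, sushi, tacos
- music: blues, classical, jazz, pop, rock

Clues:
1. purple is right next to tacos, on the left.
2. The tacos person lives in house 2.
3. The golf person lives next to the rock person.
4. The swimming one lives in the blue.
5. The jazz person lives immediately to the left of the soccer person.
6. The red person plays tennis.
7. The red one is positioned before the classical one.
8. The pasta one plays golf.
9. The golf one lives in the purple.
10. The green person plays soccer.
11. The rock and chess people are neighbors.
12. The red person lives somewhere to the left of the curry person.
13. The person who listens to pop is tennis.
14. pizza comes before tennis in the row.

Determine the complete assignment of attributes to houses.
Solution:

House | Color | Sport | Food | Music
------------------------------------
  1   | purple | golf | pasta | jazz
  2   | green | soccer | tacos | rock
  3   | yellow | chess | pizza | blues
  4   | red | tennis | sushi | pop
  5   | blue | swimming | curry | classical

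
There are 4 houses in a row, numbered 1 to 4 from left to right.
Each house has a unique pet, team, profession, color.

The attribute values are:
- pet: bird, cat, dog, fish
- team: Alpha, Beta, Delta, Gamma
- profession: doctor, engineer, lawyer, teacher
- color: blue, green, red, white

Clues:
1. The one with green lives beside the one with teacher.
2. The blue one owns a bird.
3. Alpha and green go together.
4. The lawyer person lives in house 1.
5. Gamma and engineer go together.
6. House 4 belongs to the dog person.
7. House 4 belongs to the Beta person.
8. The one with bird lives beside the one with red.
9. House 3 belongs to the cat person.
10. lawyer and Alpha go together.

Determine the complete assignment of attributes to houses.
Solution:

House | Pet | Team | Profession | Color
---------------------------------------
  1   | fish | Alpha | lawyer | green
  2   | bird | Delta | teacher | blue
  3   | cat | Gamma | engineer | red
  4   | dog | Beta | doctor | white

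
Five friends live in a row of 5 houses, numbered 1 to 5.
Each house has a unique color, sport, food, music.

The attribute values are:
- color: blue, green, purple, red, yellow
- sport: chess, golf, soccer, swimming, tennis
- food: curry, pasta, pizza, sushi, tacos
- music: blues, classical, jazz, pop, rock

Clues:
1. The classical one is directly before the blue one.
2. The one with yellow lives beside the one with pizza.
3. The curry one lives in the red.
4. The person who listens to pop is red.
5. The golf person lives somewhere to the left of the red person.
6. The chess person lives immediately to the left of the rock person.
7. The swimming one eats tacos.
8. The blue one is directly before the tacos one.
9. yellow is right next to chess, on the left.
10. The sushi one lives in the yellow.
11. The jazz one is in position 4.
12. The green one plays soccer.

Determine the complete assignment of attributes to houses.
Solution:

House | Color | Sport | Food | Music
------------------------------------
  1   | yellow | golf | sushi | classical
  2   | blue | chess | pizza | blues
  3   | purple | swimming | tacos | rock
  4   | green | soccer | pasta | jazz
  5   | red | tennis | curry | pop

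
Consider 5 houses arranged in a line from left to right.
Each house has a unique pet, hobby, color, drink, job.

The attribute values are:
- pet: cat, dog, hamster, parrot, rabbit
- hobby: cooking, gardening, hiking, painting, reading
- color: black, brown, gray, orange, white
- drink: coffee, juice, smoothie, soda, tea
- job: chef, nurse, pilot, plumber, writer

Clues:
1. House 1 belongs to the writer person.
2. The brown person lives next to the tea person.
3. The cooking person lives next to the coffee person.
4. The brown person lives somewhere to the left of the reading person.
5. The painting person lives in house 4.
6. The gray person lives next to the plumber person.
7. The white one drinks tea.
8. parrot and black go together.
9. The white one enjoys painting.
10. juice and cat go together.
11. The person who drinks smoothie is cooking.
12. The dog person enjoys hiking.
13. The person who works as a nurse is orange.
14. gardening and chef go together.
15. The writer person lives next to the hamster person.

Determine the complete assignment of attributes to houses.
Solution:

House | Pet | Hobby | Color | Drink | Job
-----------------------------------------
  1   | parrot | cooking | black | smoothie | writer
  2   | hamster | gardening | gray | coffee | chef
  3   | dog | hiking | brown | soda | plumber
  4   | rabbit | painting | white | tea | pilot
  5   | cat | reading | orange | juice | nurse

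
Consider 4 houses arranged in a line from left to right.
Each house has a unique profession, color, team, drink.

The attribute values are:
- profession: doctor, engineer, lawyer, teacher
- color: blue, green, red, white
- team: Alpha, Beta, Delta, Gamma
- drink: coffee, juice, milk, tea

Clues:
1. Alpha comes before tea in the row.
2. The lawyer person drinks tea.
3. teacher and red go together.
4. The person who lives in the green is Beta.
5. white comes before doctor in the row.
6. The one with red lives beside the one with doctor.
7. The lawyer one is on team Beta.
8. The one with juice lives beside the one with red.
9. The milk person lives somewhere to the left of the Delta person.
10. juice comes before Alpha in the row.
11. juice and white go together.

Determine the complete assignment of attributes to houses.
Solution:

House | Profession | Color | Team | Drink
-----------------------------------------
  1   | engineer | white | Gamma | juice
  2   | teacher | red | Alpha | milk
  3   | doctor | blue | Delta | coffee
  4   | lawyer | green | Beta | tea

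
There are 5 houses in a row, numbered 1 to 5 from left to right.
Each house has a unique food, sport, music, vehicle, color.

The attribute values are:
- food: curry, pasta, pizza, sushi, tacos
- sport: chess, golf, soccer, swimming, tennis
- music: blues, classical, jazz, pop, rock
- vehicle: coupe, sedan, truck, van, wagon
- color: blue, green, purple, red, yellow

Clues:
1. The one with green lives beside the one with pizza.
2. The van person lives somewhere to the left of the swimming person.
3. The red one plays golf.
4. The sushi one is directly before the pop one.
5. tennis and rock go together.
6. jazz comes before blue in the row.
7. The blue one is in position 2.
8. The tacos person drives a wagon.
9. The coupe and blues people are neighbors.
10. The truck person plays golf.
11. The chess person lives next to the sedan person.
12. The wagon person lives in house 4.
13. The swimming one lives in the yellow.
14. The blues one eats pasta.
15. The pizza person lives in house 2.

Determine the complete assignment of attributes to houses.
Solution:

House | Food | Sport | Music | Vehicle | Color
----------------------------------------------
  1   | sushi | soccer | jazz | van | green
  2   | pizza | chess | pop | coupe | blue
  3   | pasta | swimming | blues | sedan | yellow
  4   | tacos | tennis | rock | wagon | purple
  5   | curry | golf | classical | truck | red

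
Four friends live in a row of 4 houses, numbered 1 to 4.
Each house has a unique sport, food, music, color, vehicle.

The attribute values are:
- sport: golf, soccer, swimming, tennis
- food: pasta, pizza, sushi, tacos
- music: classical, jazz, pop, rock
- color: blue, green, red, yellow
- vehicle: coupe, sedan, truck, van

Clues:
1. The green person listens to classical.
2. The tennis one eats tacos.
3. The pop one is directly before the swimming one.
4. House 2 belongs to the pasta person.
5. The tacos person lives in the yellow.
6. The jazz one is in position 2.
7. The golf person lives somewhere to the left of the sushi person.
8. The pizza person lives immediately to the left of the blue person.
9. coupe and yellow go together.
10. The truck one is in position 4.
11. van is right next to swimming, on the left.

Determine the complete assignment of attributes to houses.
Solution:

House | Sport | Food | Music | Color | Vehicle
----------------------------------------------
  1   | golf | pizza | pop | red | van
  2   | swimming | pasta | jazz | blue | sedan
  3   | tennis | tacos | rock | yellow | coupe
  4   | soccer | sushi | classical | green | truck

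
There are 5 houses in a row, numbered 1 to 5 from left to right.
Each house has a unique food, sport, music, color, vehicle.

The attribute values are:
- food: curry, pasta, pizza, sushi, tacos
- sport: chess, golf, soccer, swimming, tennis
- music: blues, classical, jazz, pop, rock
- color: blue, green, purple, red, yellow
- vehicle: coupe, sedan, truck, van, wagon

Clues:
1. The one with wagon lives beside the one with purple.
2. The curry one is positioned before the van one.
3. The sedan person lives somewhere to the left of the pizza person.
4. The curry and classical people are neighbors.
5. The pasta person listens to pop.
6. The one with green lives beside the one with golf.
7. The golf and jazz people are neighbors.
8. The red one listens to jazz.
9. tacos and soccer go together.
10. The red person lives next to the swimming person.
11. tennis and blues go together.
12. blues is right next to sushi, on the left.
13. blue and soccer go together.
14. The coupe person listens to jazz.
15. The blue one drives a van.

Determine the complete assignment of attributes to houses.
Solution:

House | Food | Sport | Music | Color | Vehicle
----------------------------------------------
  1   | curry | tennis | blues | green | wagon
  2   | sushi | golf | classical | purple | sedan
  3   | pizza | chess | jazz | red | coupe
  4   | pasta | swimming | pop | yellow | truck
  5   | tacos | soccer | rock | blue | van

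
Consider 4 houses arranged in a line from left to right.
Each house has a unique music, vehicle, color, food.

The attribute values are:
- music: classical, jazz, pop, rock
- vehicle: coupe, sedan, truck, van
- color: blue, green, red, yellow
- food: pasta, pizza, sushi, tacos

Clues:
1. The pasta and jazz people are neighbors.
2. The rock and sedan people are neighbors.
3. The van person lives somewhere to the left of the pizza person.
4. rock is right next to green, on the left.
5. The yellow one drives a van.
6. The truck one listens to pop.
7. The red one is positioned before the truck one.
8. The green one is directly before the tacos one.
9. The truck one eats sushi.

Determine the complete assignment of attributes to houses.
Solution:

House | Music | Vehicle | Color | Food
--------------------------------------
  1   | rock | van | yellow | pasta
  2   | jazz | sedan | green | pizza
  3   | classical | coupe | red | tacos
  4   | pop | truck | blue | sushi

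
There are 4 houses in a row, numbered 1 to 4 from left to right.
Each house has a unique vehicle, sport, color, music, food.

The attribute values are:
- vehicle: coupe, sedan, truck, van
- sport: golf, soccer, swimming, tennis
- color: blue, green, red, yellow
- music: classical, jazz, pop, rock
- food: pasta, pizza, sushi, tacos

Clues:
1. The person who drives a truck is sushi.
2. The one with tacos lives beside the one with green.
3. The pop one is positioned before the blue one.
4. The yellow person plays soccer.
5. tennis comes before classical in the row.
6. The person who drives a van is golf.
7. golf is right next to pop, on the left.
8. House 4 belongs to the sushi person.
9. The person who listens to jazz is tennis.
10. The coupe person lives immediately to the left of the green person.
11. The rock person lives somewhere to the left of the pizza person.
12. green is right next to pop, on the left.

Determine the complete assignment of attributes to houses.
Solution:

House | Vehicle | Sport | Color | Music | Food
----------------------------------------------
  1   | coupe | tennis | red | jazz | tacos
  2   | van | golf | green | rock | pasta
  3   | sedan | soccer | yellow | pop | pizza
  4   | truck | swimming | blue | classical | sushi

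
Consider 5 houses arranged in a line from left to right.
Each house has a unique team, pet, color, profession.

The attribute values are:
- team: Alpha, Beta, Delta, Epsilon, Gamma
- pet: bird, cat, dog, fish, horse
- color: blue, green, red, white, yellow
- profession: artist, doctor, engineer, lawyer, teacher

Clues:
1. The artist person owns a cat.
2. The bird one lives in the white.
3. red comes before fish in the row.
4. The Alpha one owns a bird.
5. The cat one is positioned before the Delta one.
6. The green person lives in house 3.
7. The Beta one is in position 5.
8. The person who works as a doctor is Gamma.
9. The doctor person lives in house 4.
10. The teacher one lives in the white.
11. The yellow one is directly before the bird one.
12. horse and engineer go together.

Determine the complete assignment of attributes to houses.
Solution:

House | Team | Pet | Color | Profession
---------------------------------------
  1   | Epsilon | cat | yellow | artist
  2   | Alpha | bird | white | teacher
  3   | Delta | horse | green | engineer
  4   | Gamma | dog | red | doctor
  5   | Beta | fish | blue | lawyer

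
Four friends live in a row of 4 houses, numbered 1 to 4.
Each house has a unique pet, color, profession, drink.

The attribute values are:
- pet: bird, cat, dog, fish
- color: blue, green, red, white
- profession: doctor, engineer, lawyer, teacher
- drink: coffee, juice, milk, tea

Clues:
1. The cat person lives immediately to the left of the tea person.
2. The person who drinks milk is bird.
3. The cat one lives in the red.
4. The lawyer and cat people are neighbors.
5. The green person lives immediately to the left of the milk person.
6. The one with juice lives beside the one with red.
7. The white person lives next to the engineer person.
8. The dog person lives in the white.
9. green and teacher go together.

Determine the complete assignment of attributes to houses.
Solution:

House | Pet | Color | Profession | Drink
----------------------------------------
  1   | dog | white | lawyer | juice
  2   | cat | red | engineer | coffee
  3   | fish | green | teacher | tea
  4   | bird | blue | doctor | milk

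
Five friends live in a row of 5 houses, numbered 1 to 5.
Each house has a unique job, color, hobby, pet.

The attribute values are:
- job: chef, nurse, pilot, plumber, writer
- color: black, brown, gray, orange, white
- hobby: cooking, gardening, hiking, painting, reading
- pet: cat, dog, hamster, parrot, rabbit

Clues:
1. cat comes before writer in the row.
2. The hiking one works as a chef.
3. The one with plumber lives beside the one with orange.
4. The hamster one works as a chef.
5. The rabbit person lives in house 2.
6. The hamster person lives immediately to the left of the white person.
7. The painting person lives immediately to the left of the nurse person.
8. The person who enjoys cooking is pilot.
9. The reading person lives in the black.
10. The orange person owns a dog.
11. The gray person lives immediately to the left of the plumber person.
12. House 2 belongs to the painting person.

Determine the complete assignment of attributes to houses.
Solution:

House | Job | Color | Hobby | Pet
---------------------------------
  1   | chef | gray | hiking | hamster
  2   | plumber | white | painting | rabbit
  3   | nurse | orange | gardening | dog
  4   | pilot | brown | cooking | cat
  5   | writer | black | reading | parrot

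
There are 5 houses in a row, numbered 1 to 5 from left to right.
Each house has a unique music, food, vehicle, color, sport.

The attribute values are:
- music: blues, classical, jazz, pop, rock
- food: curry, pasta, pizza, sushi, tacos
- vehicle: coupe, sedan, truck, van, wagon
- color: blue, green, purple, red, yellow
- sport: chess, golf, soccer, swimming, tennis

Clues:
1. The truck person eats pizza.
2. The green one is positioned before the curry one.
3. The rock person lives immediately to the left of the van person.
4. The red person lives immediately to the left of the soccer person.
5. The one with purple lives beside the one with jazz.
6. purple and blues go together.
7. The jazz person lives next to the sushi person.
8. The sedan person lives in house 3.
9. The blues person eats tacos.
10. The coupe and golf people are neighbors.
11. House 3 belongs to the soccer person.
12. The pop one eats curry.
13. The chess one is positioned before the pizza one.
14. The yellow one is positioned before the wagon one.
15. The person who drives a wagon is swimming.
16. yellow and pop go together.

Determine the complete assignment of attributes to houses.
Solution:

House | Music | Food | Vehicle | Color | Sport
----------------------------------------------
  1   | blues | tacos | coupe | purple | chess
  2   | jazz | pizza | truck | red | golf
  3   | rock | sushi | sedan | green | soccer
  4   | pop | curry | van | yellow | tennis
  5   | classical | pasta | wagon | blue | swimming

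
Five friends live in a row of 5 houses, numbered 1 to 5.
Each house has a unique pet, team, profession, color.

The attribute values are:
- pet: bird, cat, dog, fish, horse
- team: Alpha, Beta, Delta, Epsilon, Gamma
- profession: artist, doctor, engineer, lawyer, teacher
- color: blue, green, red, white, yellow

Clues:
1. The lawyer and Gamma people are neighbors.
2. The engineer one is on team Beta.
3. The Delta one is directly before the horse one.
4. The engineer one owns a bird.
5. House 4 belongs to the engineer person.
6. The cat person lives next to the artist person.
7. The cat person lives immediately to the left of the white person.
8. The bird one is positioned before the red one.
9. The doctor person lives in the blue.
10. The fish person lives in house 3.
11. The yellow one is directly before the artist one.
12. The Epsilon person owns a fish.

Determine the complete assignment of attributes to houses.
Solution:

House | Pet | Team | Profession | Color
---------------------------------------
  1   | cat | Delta | lawyer | yellow
  2   | horse | Gamma | artist | white
  3   | fish | Epsilon | doctor | blue
  4   | bird | Beta | engineer | green
  5   | dog | Alpha | teacher | red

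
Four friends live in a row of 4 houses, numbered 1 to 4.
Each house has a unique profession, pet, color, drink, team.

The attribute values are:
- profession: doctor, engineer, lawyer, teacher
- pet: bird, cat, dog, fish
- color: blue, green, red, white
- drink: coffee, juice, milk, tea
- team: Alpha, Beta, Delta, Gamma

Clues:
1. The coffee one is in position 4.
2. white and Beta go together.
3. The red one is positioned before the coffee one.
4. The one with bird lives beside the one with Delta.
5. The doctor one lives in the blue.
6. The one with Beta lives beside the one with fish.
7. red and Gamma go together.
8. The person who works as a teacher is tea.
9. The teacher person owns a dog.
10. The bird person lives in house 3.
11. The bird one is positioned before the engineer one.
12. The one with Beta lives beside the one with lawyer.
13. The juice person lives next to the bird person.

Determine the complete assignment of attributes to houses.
Solution:

House | Profession | Pet | Color | Drink | Team
-----------------------------------------------
  1   | teacher | dog | white | tea | Beta
  2   | lawyer | fish | red | juice | Gamma
  3   | doctor | bird | blue | milk | Alpha
  4   | engineer | cat | green | coffee | Delta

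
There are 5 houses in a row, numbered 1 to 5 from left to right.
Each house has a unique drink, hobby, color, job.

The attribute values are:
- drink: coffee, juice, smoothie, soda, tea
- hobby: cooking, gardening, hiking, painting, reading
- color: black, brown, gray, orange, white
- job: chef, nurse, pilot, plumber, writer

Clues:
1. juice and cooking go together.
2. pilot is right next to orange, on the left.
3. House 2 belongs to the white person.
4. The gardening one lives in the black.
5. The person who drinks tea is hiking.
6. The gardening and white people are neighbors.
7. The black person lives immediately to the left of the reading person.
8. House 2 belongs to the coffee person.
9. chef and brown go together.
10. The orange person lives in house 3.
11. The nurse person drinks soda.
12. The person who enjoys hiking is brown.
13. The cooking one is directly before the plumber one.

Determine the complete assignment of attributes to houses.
Solution:

House | Drink | Hobby | Color | Job
-----------------------------------
  1   | soda | gardening | black | nurse
  2   | coffee | reading | white | pilot
  3   | juice | cooking | orange | writer
  4   | smoothie | painting | gray | plumber
  5   | tea | hiking | brown | chef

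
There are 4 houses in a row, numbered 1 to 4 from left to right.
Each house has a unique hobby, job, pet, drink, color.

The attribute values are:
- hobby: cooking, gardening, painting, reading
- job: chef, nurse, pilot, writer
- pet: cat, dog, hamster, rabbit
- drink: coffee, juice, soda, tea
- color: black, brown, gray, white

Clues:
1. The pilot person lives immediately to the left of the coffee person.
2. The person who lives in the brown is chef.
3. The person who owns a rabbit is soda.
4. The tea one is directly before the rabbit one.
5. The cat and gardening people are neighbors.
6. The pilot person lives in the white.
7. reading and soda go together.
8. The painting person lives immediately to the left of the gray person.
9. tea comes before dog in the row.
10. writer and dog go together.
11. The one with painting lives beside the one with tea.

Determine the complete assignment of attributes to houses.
Solution:

House | Hobby | Job | Pet | Drink | Color
-----------------------------------------
  1   | painting | chef | cat | juice | brown
  2   | gardening | nurse | hamster | tea | gray
  3   | reading | pilot | rabbit | soda | white
  4   | cooking | writer | dog | coffee | black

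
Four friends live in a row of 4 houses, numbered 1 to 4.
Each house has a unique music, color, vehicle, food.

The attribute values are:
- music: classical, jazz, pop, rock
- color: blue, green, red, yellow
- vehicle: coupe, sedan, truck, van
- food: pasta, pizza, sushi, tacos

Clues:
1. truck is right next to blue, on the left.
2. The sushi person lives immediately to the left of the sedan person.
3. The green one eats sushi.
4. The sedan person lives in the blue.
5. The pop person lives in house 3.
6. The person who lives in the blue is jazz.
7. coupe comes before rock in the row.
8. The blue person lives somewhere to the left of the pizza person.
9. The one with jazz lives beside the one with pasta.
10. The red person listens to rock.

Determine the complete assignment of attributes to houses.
Solution:

House | Music | Color | Vehicle | Food
--------------------------------------
  1   | classical | green | truck | sushi
  2   | jazz | blue | sedan | tacos
  3   | pop | yellow | coupe | pasta
  4   | rock | red | van | pizza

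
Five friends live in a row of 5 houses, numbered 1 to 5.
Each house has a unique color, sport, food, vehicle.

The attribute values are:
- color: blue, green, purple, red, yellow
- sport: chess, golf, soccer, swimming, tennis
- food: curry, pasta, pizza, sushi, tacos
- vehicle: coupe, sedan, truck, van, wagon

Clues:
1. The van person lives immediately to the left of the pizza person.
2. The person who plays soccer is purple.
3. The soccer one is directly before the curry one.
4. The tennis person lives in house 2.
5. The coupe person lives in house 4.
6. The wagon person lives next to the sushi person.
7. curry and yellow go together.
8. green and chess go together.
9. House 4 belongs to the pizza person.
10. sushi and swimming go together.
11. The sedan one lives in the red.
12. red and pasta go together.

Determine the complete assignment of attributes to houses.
Solution:

House | Color | Sport | Food | Vehicle
--------------------------------------
  1   | purple | soccer | tacos | truck
  2   | yellow | tennis | curry | wagon
  3   | blue | swimming | sushi | van
  4   | green | chess | pizza | coupe
  5   | red | golf | pasta | sedan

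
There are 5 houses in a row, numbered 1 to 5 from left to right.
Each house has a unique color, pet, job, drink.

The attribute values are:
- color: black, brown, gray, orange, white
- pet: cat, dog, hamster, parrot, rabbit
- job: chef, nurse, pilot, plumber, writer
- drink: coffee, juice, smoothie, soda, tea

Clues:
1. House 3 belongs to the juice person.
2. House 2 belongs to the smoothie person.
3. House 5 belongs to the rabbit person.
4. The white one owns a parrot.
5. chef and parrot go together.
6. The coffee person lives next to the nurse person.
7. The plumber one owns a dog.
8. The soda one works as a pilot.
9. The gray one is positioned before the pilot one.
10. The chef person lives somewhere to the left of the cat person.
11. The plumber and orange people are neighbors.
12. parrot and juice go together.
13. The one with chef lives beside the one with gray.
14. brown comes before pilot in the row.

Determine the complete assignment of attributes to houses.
Solution:

House | Color | Pet | Job | Drink
---------------------------------
  1   | brown | dog | plumber | coffee
  2   | orange | hamster | nurse | smoothie
  3   | white | parrot | chef | juice
  4   | gray | cat | writer | tea
  5   | black | rabbit | pilot | soda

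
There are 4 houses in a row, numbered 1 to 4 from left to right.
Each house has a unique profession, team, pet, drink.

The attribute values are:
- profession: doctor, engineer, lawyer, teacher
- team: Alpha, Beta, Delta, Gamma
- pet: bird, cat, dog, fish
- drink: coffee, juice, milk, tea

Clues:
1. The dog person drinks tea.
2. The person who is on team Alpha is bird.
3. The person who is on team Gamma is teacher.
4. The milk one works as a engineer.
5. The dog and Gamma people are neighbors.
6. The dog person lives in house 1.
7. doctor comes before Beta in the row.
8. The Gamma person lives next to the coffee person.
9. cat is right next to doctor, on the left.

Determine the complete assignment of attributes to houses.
Solution:

House | Profession | Team | Pet | Drink
---------------------------------------
  1   | lawyer | Delta | dog | tea
  2   | teacher | Gamma | cat | juice
  3   | doctor | Alpha | bird | coffee
  4   | engineer | Beta | fish | milk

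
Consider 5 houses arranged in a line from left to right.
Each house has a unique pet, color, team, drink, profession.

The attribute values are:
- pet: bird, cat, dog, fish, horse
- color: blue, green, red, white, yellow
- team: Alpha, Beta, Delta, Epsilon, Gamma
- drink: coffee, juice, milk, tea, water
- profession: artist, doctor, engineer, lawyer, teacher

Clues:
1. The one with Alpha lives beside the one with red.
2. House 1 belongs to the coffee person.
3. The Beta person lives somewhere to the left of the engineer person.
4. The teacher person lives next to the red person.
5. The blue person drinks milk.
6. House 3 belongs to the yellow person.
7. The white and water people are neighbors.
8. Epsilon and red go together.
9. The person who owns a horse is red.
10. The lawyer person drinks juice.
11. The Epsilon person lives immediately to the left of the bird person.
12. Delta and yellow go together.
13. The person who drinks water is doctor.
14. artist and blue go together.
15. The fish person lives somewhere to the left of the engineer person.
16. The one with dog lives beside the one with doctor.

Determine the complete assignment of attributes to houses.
Solution:

House | Pet | Color | Team | Drink | Profession
-----------------------------------------------
  1   | dog | white | Alpha | coffee | teacher
  2   | horse | red | Epsilon | water | doctor
  3   | bird | yellow | Delta | juice | lawyer
  4   | fish | blue | Beta | milk | artist
  5   | cat | green | Gamma | tea | engineer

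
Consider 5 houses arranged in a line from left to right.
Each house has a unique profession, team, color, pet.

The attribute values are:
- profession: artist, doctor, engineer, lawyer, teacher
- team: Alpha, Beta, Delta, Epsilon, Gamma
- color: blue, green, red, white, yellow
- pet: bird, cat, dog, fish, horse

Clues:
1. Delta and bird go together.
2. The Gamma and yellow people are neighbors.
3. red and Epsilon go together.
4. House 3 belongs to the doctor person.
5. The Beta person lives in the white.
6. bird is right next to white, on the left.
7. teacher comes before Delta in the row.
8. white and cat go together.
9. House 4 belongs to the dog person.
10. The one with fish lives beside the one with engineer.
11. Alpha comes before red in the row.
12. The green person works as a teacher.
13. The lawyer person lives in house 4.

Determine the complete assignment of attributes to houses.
Solution:

House | Profession | Team | Color | Pet
---------------------------------------
  1   | teacher | Gamma | green | fish
  2   | engineer | Delta | yellow | bird
  3   | doctor | Beta | white | cat
  4   | lawyer | Alpha | blue | dog
  5   | artist | Epsilon | red | horse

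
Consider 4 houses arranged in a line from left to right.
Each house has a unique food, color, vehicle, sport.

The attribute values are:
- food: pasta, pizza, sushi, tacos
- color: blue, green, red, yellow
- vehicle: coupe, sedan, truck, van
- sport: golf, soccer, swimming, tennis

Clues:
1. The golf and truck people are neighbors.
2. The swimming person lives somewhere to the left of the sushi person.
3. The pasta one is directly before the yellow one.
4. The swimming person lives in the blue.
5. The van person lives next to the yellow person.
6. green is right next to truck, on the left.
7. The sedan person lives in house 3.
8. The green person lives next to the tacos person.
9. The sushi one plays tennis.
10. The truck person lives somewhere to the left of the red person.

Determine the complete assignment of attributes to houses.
Solution:

House | Food | Color | Vehicle | Sport
--------------------------------------
  1   | pasta | green | van | golf
  2   | tacos | yellow | truck | soccer
  3   | pizza | blue | sedan | swimming
  4   | sushi | red | coupe | tennis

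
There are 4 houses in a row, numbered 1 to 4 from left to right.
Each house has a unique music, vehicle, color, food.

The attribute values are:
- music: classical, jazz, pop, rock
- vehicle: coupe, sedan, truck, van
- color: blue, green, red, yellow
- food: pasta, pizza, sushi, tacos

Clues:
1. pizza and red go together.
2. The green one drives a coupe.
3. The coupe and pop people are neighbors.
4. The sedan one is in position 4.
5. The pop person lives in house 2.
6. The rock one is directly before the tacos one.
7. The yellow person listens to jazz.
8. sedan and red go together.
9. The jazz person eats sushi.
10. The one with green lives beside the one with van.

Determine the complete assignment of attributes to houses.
Solution:

House | Music | Vehicle | Color | Food
--------------------------------------
  1   | rock | coupe | green | pasta
  2   | pop | van | blue | tacos
  3   | jazz | truck | yellow | sushi
  4   | classical | sedan | red | pizza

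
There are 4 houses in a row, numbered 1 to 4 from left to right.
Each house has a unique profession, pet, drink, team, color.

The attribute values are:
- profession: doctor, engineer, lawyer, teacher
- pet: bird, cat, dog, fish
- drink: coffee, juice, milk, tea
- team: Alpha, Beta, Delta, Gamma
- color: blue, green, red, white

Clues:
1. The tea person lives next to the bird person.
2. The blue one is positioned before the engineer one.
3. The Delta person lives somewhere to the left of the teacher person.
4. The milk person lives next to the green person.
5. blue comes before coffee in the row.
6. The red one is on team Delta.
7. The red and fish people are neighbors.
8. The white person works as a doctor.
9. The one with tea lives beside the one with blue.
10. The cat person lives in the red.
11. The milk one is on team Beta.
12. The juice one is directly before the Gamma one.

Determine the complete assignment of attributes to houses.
Solution:

House | Profession | Pet | Drink | Team | Color
-----------------------------------------------
  1   | lawyer | cat | juice | Delta | red
  2   | doctor | fish | tea | Gamma | white
  3   | teacher | bird | milk | Beta | blue
  4   | engineer | dog | coffee | Alpha | green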